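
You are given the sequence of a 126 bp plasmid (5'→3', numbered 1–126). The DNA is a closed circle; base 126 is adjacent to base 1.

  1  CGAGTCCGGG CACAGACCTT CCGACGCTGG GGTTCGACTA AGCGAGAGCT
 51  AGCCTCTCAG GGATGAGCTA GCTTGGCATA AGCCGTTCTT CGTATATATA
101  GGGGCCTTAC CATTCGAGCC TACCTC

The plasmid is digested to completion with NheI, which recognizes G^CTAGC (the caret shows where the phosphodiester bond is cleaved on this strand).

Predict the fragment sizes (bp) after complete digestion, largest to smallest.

NheI sites (GCTAGC) start at positions 48, 67.
NheI cuts after the first base of each site, so after positions 48, 67.
Circular molecule, 2 cuts → 2 fragments:
  49–67 → 19 bp
  68–126 then 1–48 → 59 + 48 = 107 bp
Sorted largest to smallest: 107, 19 bp.

107, 19 bp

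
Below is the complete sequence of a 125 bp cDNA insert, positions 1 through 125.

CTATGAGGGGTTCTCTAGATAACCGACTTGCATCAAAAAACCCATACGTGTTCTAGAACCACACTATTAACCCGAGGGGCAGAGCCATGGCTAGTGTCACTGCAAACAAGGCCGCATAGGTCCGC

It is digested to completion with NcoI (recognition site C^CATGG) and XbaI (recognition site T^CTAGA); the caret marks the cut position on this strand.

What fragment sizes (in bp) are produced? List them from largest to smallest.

The NcoI site (CCATGG) starts at position 85.
NcoI cuts after the first base of each site, so after position 85.
XbaI sites (TCTAGA) start at positions 14, 52.
XbaI cuts after the first base of each site, so after positions 14, 52.
Combined cut positions: 14, 52, 85.
Linear molecule, 3 cuts → 4 fragments:
  1–14 → 14 bp
  15–52 → 38 bp
  53–85 → 33 bp
  86–125 → 40 bp
Sorted largest to smallest: 40, 38, 33, 14 bp.

40, 38, 33, 14 bp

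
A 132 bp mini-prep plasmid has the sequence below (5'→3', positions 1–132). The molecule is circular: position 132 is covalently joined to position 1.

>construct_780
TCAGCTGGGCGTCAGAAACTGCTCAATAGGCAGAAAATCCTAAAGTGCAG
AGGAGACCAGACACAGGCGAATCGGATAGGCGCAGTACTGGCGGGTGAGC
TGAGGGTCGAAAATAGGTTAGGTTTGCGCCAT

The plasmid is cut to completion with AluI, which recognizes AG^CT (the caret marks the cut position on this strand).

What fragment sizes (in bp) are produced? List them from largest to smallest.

95, 37 bp

AluI sites (AGCT) start at positions 3, 98.
AluI cuts after base 2 of each site, so after positions 4, 99.
Circular molecule, 2 cuts → 2 fragments:
  5–99 → 95 bp
  100–132 then 1–4 → 33 + 4 = 37 bp
Sorted largest to smallest: 95, 37 bp.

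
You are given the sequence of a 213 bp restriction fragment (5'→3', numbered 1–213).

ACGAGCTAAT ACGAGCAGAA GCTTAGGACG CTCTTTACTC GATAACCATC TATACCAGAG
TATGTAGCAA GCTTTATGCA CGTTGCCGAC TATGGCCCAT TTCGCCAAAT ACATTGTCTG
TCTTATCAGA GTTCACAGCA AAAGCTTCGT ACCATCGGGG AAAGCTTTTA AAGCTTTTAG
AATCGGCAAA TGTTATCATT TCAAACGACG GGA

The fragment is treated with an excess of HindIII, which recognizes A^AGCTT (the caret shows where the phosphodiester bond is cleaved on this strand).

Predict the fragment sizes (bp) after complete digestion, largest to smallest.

73, 50, 42, 20, 19, 9 bp

HindIII sites (AAGCTT) start at positions 19, 69, 142, 162, 171.
HindIII cuts after the first base of each site, so after positions 19, 69, 142, 162, 171.
Linear molecule, 5 cuts → 6 fragments:
  1–19 → 19 bp
  20–69 → 50 bp
  70–142 → 73 bp
  143–162 → 20 bp
  163–171 → 9 bp
  172–213 → 42 bp
Sorted largest to smallest: 73, 50, 42, 20, 19, 9 bp.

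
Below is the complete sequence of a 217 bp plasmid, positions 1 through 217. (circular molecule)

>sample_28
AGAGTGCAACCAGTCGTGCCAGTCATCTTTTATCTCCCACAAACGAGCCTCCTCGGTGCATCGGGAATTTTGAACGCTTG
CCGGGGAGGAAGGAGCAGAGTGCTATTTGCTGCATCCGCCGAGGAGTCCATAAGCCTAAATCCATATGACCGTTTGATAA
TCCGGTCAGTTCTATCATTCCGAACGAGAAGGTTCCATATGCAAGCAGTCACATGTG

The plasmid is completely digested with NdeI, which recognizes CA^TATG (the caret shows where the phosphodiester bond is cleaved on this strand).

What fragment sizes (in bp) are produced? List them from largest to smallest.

164, 53 bp

NdeI sites (CATATG) start at positions 143, 196.
NdeI cuts after base 2 of each site, so after positions 144, 197.
Circular molecule, 2 cuts → 2 fragments:
  145–197 → 53 bp
  198–217 then 1–144 → 20 + 144 = 164 bp
Sorted largest to smallest: 164, 53 bp.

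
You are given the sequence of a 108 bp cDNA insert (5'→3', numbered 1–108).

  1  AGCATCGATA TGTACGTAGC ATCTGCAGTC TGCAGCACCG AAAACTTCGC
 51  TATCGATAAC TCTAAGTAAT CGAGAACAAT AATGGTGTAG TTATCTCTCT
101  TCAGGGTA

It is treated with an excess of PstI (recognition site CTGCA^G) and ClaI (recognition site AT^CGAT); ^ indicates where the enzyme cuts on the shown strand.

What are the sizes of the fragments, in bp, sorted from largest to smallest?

55, 22, 19, 7, 5 bp

PstI sites (CTGCAG) start at positions 23, 30.
PstI cuts after base 5 of each site (before the last base), so after positions 27, 34.
ClaI sites (ATCGAT) start at positions 4, 52.
ClaI cuts after base 2 of each site, so after positions 5, 53.
Combined cut positions: 5, 27, 34, 53.
Linear molecule, 4 cuts → 5 fragments:
  1–5 → 5 bp
  6–27 → 22 bp
  28–34 → 7 bp
  35–53 → 19 bp
  54–108 → 55 bp
Sorted largest to smallest: 55, 22, 19, 7, 5 bp.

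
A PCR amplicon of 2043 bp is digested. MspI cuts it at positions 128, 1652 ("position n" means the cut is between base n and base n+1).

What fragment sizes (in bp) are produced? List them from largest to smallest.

Linear molecule, 2 cuts → 3 fragments:
  128 − 0 = 128 bp
  1652 − 128 = 1524 bp
  2043 − 1652 = 391 bp
Sorted largest to smallest: 1524, 391, 128 bp.

1524, 391, 128 bp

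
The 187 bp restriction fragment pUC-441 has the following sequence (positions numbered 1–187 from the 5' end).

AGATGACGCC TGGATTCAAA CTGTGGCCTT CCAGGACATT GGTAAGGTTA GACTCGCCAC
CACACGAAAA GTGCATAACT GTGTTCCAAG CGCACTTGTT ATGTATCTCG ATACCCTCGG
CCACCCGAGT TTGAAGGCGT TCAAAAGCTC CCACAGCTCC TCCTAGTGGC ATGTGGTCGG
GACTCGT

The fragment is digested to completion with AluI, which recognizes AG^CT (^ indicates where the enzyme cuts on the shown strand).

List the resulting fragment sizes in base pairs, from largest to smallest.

147, 31, 9 bp

AluI sites (AGCT) start at positions 146, 155.
AluI cuts after base 2 of each site, so after positions 147, 156.
Linear molecule, 2 cuts → 3 fragments:
  1–147 → 147 bp
  148–156 → 9 bp
  157–187 → 31 bp
Sorted largest to smallest: 147, 31, 9 bp.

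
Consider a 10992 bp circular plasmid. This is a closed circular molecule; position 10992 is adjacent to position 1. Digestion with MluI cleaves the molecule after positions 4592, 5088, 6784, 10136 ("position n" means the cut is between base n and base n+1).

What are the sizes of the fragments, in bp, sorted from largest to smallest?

Circular molecule, 4 cuts → 4 fragments:
  5088 − 4592 = 496 bp
  6784 − 5088 = 1696 bp
  10136 − 6784 = 3352 bp
  wrap: 10992 − 10136 + 4592 = 5448 bp
Sorted largest to smallest: 5448, 3352, 1696, 496 bp.

5448, 3352, 1696, 496 bp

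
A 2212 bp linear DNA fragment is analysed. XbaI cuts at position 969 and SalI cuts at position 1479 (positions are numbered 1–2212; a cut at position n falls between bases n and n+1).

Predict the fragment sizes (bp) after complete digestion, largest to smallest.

969, 733, 510 bp

Combined cut positions (sorted): 969, 1479.
Linear molecule, 2 cuts → 3 fragments:
  969 − 0 = 969 bp
  1479 − 969 = 510 bp
  2212 − 1479 = 733 bp
Sorted largest to smallest: 969, 733, 510 bp.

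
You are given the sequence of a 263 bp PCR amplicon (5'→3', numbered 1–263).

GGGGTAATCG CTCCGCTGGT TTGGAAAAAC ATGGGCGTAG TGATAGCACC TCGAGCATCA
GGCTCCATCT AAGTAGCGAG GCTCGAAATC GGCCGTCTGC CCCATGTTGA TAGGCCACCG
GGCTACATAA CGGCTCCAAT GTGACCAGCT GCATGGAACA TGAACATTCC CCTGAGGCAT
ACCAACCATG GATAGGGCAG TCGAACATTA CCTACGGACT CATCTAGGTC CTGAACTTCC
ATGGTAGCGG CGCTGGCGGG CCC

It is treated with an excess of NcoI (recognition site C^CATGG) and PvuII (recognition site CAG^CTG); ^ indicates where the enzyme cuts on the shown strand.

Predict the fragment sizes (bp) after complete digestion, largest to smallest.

148, 53, 38, 24 bp

NcoI sites (CCATGG) start at positions 186, 239.
NcoI cuts after the first base of each site, so after positions 186, 239.
The PvuII site (CAGCTG) starts at position 146.
PvuII cuts after base 3 of each site, so after position 148.
Combined cut positions: 148, 186, 239.
Linear molecule, 3 cuts → 4 fragments:
  1–148 → 148 bp
  149–186 → 38 bp
  187–239 → 53 bp
  240–263 → 24 bp
Sorted largest to smallest: 148, 53, 38, 24 bp.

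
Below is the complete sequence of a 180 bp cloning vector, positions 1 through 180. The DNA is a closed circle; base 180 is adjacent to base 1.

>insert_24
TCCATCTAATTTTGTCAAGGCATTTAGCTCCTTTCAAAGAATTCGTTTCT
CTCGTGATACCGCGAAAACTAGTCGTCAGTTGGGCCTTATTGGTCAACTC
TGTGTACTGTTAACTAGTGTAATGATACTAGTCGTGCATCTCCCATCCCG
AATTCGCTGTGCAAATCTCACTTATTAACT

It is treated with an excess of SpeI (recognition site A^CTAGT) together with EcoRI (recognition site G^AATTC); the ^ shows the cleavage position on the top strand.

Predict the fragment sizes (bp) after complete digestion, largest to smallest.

69, 45, 29, 23, 14 bp

SpeI sites (ACTAGT) start at positions 68, 113, 127.
SpeI cuts after the first base of each site, so after positions 68, 113, 127.
EcoRI sites (GAATTC) start at positions 39, 150.
EcoRI cuts after the first base of each site, so after positions 39, 150.
Combined cut positions: 39, 68, 113, 127, 150.
Circular molecule, 5 cuts → 5 fragments:
  40–68 → 29 bp
  69–113 → 45 bp
  114–127 → 14 bp
  128–150 → 23 bp
  151–180 then 1–39 → 30 + 39 = 69 bp
Sorted largest to smallest: 69, 45, 29, 23, 14 bp.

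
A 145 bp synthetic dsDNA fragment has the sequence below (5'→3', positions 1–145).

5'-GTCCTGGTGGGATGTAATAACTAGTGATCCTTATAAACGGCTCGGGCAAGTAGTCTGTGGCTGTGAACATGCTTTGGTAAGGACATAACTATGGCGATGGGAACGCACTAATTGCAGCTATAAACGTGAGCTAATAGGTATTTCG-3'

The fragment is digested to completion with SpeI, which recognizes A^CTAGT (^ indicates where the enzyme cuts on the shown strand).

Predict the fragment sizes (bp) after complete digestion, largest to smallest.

125, 20 bp

The SpeI site (ACTAGT) starts at position 20.
SpeI cuts after the first base of each site, so after position 20.
Linear molecule, 1 cut → 2 fragments:
  1–20 → 20 bp
  21–145 → 125 bp
Sorted largest to smallest: 125, 20 bp.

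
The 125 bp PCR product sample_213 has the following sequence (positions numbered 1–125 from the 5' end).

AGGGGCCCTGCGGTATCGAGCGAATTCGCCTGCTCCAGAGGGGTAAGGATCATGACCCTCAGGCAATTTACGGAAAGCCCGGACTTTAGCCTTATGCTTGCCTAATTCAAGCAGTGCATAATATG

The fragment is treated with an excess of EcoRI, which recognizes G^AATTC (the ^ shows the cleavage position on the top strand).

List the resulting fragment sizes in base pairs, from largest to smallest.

The EcoRI site (GAATTC) starts at position 22.
EcoRI cuts after the first base of each site, so after position 22.
Linear molecule, 1 cut → 2 fragments:
  1–22 → 22 bp
  23–125 → 103 bp
Sorted largest to smallest: 103, 22 bp.

103, 22 bp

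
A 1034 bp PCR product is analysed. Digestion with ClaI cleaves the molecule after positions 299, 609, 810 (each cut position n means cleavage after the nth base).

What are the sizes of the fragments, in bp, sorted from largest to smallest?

310, 299, 224, 201 bp

Linear molecule, 3 cuts → 4 fragments:
  299 − 0 = 299 bp
  609 − 299 = 310 bp
  810 − 609 = 201 bp
  1034 − 810 = 224 bp
Sorted largest to smallest: 310, 299, 224, 201 bp.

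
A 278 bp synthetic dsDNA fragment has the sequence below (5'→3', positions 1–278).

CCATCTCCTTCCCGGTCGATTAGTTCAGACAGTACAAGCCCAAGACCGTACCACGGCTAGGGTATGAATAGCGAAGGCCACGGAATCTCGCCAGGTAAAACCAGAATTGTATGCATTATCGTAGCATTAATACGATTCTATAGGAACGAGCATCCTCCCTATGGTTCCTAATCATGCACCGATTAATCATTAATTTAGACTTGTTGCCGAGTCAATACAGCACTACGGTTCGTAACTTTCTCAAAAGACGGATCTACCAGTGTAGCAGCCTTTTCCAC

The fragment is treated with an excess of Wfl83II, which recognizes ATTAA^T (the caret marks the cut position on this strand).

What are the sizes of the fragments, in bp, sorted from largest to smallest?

130, 85, 56, 7 bp

Wfl83II sites (ATTAAT) start at positions 126, 182, 189.
Wfl83II cuts after base 5 of each site (before the last base), so after positions 130, 186, 193.
Linear molecule, 3 cuts → 4 fragments:
  1–130 → 130 bp
  131–186 → 56 bp
  187–193 → 7 bp
  194–278 → 85 bp
Sorted largest to smallest: 130, 85, 56, 7 bp.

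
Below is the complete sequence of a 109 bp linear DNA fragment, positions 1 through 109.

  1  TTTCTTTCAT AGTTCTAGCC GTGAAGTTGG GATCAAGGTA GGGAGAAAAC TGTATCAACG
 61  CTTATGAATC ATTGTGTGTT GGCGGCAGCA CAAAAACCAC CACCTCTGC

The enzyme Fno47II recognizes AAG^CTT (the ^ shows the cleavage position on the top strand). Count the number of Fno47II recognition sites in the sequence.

0

No occurrence of AAGCTT is present in the sequence.
Fno47II does not cut: 0 sites.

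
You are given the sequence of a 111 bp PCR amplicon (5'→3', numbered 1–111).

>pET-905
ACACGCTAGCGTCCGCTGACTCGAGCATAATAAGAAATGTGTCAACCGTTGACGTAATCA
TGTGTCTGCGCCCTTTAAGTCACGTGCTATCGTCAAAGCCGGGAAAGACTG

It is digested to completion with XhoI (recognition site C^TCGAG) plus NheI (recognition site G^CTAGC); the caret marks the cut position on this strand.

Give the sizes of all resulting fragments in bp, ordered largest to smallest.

The XhoI site (CTCGAG) starts at position 20.
XhoI cuts after the first base of each site, so after position 20.
The NheI site (GCTAGC) starts at position 5.
NheI cuts after the first base of each site, so after position 5.
Combined cut positions: 5, 20.
Linear molecule, 2 cuts → 3 fragments:
  1–5 → 5 bp
  6–20 → 15 bp
  21–111 → 91 bp
Sorted largest to smallest: 91, 15, 5 bp.

91, 15, 5 bp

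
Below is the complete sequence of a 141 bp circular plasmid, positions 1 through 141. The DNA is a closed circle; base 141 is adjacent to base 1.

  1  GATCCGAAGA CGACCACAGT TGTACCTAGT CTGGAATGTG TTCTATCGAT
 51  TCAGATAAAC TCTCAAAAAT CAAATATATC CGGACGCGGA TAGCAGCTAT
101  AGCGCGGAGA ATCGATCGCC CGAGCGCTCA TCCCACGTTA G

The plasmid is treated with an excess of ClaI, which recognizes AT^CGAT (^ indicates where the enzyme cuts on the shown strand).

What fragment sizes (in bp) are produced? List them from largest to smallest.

ClaI sites (ATCGAT) start at positions 45, 111.
ClaI cuts after base 2 of each site, so after positions 46, 112.
Circular molecule, 2 cuts → 2 fragments:
  47–112 → 66 bp
  113–141 then 1–46 → 29 + 46 = 75 bp
Sorted largest to smallest: 75, 66 bp.

75, 66 bp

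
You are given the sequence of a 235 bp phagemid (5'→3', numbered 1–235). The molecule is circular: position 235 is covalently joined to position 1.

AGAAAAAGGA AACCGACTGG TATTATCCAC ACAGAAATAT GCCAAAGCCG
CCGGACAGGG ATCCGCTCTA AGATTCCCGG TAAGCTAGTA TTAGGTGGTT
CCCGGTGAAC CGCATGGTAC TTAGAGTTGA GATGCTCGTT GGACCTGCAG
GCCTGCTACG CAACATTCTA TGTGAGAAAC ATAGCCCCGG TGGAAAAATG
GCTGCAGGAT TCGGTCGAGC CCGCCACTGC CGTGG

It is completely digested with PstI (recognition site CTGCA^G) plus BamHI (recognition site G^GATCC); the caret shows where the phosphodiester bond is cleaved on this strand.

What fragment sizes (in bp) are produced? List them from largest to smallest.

90, 88, 57 bp

PstI sites (CTGCAG) start at positions 145, 202.
PstI cuts after base 5 of each site (before the last base), so after positions 149, 206.
The BamHI site (GGATCC) starts at position 59.
BamHI cuts after the first base of each site, so after position 59.
Combined cut positions: 59, 149, 206.
Circular molecule, 3 cuts → 3 fragments:
  60–149 → 90 bp
  150–206 → 57 bp
  207–235 then 1–59 → 29 + 59 = 88 bp
Sorted largest to smallest: 90, 88, 57 bp.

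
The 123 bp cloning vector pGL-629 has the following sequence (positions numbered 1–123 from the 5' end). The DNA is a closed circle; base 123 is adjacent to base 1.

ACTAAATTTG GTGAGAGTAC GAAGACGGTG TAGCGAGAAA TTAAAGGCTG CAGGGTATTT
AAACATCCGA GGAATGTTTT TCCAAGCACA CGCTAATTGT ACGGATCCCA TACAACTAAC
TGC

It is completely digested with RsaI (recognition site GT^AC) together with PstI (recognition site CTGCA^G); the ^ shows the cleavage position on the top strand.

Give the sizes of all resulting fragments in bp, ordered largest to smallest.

48, 41, 34 bp

RsaI sites (GTAC) start at positions 17, 99.
RsaI cuts after base 2 of each site, so after positions 18, 100.
The PstI site (CTGCAG) starts at position 48.
PstI cuts after base 5 of each site (before the last base), so after position 52.
Combined cut positions: 18, 52, 100.
Circular molecule, 3 cuts → 3 fragments:
  19–52 → 34 bp
  53–100 → 48 bp
  101–123 then 1–18 → 23 + 18 = 41 bp
Sorted largest to smallest: 48, 41, 34 bp.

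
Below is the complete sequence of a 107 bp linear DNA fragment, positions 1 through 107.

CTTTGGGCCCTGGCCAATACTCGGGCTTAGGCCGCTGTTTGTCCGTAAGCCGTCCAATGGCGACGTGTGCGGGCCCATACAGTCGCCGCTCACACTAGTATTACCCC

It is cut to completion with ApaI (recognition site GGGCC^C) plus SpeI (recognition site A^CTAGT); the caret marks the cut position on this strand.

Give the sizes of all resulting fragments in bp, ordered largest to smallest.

ApaI sites (GGGCCC) start at positions 5, 71.
ApaI cuts after base 5 of each site (before the last base), so after positions 9, 75.
The SpeI site (ACTAGT) starts at position 94.
SpeI cuts after the first base of each site, so after position 94.
Combined cut positions: 9, 75, 94.
Linear molecule, 3 cuts → 4 fragments:
  1–9 → 9 bp
  10–75 → 66 bp
  76–94 → 19 bp
  95–107 → 13 bp
Sorted largest to smallest: 66, 19, 13, 9 bp.

66, 19, 13, 9 bp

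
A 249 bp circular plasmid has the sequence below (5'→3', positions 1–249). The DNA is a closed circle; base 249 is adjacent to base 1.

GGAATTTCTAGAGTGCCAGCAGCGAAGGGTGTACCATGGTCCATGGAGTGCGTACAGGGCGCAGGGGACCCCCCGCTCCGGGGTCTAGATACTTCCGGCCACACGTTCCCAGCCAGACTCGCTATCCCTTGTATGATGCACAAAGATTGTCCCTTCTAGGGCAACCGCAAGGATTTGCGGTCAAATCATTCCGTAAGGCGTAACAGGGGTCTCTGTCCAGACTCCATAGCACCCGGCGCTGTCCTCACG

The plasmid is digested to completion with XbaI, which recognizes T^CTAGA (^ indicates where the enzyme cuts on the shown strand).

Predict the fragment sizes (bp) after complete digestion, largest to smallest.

172, 77 bp

XbaI sites (TCTAGA) start at positions 7, 84.
XbaI cuts after the first base of each site, so after positions 7, 84.
Circular molecule, 2 cuts → 2 fragments:
  8–84 → 77 bp
  85–249 then 1–7 → 165 + 7 = 172 bp
Sorted largest to smallest: 172, 77 bp.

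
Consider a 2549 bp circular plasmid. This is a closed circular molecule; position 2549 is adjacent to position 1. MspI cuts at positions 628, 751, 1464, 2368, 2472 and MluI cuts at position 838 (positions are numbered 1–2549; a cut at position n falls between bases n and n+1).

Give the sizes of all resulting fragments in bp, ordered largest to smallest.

Combined cut positions (sorted): 628, 751, 838, 1464, 2368, 2472.
Circular molecule, 6 cuts → 6 fragments:
  751 − 628 = 123 bp
  838 − 751 = 87 bp
  1464 − 838 = 626 bp
  2368 − 1464 = 904 bp
  2472 − 2368 = 104 bp
  wrap: 2549 − 2472 + 628 = 705 bp
Sorted largest to smallest: 904, 705, 626, 123, 104, 87 bp.

904, 705, 626, 123, 104, 87 bp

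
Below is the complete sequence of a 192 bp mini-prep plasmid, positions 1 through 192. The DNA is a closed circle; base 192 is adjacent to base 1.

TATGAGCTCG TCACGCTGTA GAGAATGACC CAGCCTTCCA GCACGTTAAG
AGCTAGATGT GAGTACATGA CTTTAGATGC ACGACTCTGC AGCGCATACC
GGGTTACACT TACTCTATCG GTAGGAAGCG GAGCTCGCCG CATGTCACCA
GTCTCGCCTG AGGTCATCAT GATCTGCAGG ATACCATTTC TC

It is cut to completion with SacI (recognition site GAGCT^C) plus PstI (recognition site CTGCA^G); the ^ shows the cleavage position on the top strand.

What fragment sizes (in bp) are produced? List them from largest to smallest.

83, 44, 43, 22 bp

SacI sites (GAGCTC) start at positions 4, 131.
SacI cuts after base 5 of each site (before the last base), so after positions 8, 135.
PstI sites (CTGCAG) start at positions 87, 174.
PstI cuts after base 5 of each site (before the last base), so after positions 91, 178.
Combined cut positions: 8, 91, 135, 178.
Circular molecule, 4 cuts → 4 fragments:
  9–91 → 83 bp
  92–135 → 44 bp
  136–178 → 43 bp
  179–192 then 1–8 → 14 + 8 = 22 bp
Sorted largest to smallest: 83, 44, 43, 22 bp.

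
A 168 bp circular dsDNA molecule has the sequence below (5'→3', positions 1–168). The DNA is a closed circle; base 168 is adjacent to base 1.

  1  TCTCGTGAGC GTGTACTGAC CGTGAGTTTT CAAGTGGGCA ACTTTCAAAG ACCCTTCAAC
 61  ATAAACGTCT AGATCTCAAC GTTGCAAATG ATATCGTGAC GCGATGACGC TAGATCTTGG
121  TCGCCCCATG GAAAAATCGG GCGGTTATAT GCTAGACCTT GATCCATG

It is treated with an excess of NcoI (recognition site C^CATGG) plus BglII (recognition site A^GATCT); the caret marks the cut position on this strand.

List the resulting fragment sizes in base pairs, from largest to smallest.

The NcoI site (CCATGG) starts at position 126.
NcoI cuts after the first base of each site, so after position 126.
BglII sites (AGATCT) start at positions 71, 112.
BglII cuts after the first base of each site, so after positions 71, 112.
Combined cut positions: 71, 112, 126.
Circular molecule, 3 cuts → 3 fragments:
  72–112 → 41 bp
  113–126 → 14 bp
  127–168 then 1–71 → 42 + 71 = 113 bp
Sorted largest to smallest: 113, 41, 14 bp.

113, 41, 14 bp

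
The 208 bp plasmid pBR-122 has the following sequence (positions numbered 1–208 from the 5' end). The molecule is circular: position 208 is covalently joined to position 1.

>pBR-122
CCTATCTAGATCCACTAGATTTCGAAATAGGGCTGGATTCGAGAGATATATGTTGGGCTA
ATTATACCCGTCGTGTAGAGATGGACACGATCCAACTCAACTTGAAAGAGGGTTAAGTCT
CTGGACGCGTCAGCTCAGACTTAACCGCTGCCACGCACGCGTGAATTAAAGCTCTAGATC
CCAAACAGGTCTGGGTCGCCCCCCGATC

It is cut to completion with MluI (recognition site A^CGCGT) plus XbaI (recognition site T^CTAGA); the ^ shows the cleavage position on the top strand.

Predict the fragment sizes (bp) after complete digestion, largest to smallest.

MluI sites (ACGCGT) start at positions 125, 157.
MluI cuts after the first base of each site, so after positions 125, 157.
XbaI sites (TCTAGA) start at positions 5, 173.
XbaI cuts after the first base of each site, so after positions 5, 173.
Combined cut positions: 5, 125, 157, 173.
Circular molecule, 4 cuts → 4 fragments:
  6–125 → 120 bp
  126–157 → 32 bp
  158–173 → 16 bp
  174–208 then 1–5 → 35 + 5 = 40 bp
Sorted largest to smallest: 120, 40, 32, 16 bp.

120, 40, 32, 16 bp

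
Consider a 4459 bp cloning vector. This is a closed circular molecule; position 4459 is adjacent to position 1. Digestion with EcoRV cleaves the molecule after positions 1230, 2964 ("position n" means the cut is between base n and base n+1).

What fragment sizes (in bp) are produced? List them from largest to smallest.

Circular molecule, 2 cuts → 2 fragments:
  2964 − 1230 = 1734 bp
  wrap: 4459 − 2964 + 1230 = 2725 bp
Sorted largest to smallest: 2725, 1734 bp.

2725, 1734 bp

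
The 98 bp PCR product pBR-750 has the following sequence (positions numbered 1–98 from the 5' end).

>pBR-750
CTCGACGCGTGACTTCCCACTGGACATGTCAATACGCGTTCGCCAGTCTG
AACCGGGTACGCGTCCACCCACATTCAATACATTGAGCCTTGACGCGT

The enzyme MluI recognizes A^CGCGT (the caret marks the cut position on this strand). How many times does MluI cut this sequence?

4

ACGCGT occurs starting at positions 5, 34, 59, 93.
MluI cuts at 4 sites.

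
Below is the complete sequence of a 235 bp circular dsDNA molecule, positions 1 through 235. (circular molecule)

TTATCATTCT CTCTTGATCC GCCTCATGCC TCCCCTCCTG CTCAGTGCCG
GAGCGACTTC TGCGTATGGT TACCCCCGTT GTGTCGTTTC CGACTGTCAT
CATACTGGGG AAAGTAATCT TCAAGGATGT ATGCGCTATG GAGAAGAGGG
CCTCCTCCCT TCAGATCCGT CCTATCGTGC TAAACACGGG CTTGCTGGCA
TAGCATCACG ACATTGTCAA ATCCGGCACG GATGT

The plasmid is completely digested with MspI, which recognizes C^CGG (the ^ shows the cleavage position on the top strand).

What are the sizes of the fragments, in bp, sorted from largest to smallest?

175, 60 bp

MspI sites (CCGG) start at positions 48, 223.
MspI cuts after the first base of each site, so after positions 48, 223.
Circular molecule, 2 cuts → 2 fragments:
  49–223 → 175 bp
  224–235 then 1–48 → 12 + 48 = 60 bp
Sorted largest to smallest: 175, 60 bp.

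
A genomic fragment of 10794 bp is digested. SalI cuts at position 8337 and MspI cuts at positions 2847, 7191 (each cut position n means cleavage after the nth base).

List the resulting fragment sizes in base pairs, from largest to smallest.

Combined cut positions (sorted): 2847, 7191, 8337.
Linear molecule, 3 cuts → 4 fragments:
  2847 − 0 = 2847 bp
  7191 − 2847 = 4344 bp
  8337 − 7191 = 1146 bp
  10794 − 8337 = 2457 bp
Sorted largest to smallest: 4344, 2847, 2457, 1146 bp.

4344, 2847, 2457, 1146 bp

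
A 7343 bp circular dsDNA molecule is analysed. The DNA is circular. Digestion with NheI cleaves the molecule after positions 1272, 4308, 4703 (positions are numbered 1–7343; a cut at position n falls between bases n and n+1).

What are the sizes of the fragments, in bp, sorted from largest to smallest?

3912, 3036, 395 bp

Circular molecule, 3 cuts → 3 fragments:
  4308 − 1272 = 3036 bp
  4703 − 4308 = 395 bp
  wrap: 7343 − 4703 + 1272 = 3912 bp
Sorted largest to smallest: 3912, 3036, 395 bp.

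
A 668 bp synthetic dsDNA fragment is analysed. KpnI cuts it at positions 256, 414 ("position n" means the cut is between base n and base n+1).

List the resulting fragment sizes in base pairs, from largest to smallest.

Linear molecule, 2 cuts → 3 fragments:
  256 − 0 = 256 bp
  414 − 256 = 158 bp
  668 − 414 = 254 bp
Sorted largest to smallest: 256, 254, 158 bp.

256, 254, 158 bp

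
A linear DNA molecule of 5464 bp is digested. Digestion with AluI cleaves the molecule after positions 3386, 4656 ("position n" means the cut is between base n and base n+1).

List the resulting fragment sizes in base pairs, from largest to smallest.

Linear molecule, 2 cuts → 3 fragments:
  3386 − 0 = 3386 bp
  4656 − 3386 = 1270 bp
  5464 − 4656 = 808 bp
Sorted largest to smallest: 3386, 1270, 808 bp.

3386, 1270, 808 bp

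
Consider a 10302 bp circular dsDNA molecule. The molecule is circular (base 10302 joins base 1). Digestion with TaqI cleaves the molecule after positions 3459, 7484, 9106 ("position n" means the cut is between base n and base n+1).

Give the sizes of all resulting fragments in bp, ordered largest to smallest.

Circular molecule, 3 cuts → 3 fragments:
  7484 − 3459 = 4025 bp
  9106 − 7484 = 1622 bp
  wrap: 10302 − 9106 + 3459 = 4655 bp
Sorted largest to smallest: 4655, 4025, 1622 bp.

4655, 4025, 1622 bp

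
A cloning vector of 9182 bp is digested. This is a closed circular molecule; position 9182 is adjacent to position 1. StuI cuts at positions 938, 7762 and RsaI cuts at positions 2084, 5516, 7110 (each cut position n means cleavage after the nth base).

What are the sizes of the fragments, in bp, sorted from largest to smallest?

Combined cut positions (sorted): 938, 2084, 5516, 7110, 7762.
Circular molecule, 5 cuts → 5 fragments:
  2084 − 938 = 1146 bp
  5516 − 2084 = 3432 bp
  7110 − 5516 = 1594 bp
  7762 − 7110 = 652 bp
  wrap: 9182 − 7762 + 938 = 2358 bp
Sorted largest to smallest: 3432, 2358, 1594, 1146, 652 bp.

3432, 2358, 1594, 1146, 652 bp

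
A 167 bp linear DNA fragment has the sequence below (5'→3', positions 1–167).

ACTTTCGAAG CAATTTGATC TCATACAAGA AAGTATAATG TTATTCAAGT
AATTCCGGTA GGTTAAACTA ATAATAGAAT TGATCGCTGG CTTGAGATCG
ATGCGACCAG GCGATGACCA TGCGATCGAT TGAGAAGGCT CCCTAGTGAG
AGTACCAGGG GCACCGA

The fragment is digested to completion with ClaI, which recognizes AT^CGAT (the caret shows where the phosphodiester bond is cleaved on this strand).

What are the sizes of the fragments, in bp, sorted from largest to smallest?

ClaI sites (ATCGAT) start at positions 97, 125.
ClaI cuts after base 2 of each site, so after positions 98, 126.
Linear molecule, 2 cuts → 3 fragments:
  1–98 → 98 bp
  99–126 → 28 bp
  127–167 → 41 bp
Sorted largest to smallest: 98, 41, 28 bp.

98, 41, 28 bp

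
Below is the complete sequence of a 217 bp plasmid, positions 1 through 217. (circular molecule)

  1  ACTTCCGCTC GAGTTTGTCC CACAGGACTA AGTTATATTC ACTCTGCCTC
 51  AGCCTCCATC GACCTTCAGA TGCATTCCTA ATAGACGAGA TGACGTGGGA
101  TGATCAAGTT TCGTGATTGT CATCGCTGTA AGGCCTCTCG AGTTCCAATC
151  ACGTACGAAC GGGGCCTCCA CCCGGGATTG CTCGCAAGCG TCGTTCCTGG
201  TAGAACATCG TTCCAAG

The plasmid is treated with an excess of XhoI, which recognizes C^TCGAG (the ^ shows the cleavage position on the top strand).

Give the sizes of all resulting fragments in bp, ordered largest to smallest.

XhoI sites (CTCGAG) start at positions 8, 137.
XhoI cuts after the first base of each site, so after positions 8, 137.
Circular molecule, 2 cuts → 2 fragments:
  9–137 → 129 bp
  138–217 then 1–8 → 80 + 8 = 88 bp
Sorted largest to smallest: 129, 88 bp.

129, 88 bp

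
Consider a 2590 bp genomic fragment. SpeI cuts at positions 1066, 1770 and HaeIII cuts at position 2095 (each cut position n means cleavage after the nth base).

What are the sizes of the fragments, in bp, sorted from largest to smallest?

1066, 704, 495, 325 bp

Combined cut positions (sorted): 1066, 1770, 2095.
Linear molecule, 3 cuts → 4 fragments:
  1066 − 0 = 1066 bp
  1770 − 1066 = 704 bp
  2095 − 1770 = 325 bp
  2590 − 2095 = 495 bp
Sorted largest to smallest: 1066, 704, 495, 325 bp.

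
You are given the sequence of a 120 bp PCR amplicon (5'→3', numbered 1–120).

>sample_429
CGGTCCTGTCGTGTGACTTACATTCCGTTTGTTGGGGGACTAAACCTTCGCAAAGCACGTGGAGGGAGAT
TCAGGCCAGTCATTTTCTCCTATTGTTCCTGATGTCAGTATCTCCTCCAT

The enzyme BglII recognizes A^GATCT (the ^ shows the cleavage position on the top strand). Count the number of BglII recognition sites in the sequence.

0

No occurrence of AGATCT is present in the sequence.
BglII does not cut: 0 sites.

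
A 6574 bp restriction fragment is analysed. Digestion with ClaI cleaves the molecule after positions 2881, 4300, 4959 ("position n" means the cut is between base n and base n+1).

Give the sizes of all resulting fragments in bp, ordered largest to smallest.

2881, 1615, 1419, 659 bp

Linear molecule, 3 cuts → 4 fragments:
  2881 − 0 = 2881 bp
  4300 − 2881 = 1419 bp
  4959 − 4300 = 659 bp
  6574 − 4959 = 1615 bp
Sorted largest to smallest: 2881, 1615, 1419, 659 bp.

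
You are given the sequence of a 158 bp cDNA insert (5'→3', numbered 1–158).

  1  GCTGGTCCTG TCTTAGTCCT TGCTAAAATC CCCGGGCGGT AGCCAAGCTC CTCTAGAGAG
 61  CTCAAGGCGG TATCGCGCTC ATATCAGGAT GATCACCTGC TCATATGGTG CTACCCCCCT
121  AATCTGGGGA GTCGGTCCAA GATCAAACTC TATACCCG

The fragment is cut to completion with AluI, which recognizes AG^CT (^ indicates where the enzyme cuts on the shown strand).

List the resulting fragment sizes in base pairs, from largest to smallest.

98, 47, 13 bp

AluI sites (AGCT) start at positions 46, 59.
AluI cuts after base 2 of each site, so after positions 47, 60.
Linear molecule, 2 cuts → 3 fragments:
  1–47 → 47 bp
  48–60 → 13 bp
  61–158 → 98 bp
Sorted largest to smallest: 98, 47, 13 bp.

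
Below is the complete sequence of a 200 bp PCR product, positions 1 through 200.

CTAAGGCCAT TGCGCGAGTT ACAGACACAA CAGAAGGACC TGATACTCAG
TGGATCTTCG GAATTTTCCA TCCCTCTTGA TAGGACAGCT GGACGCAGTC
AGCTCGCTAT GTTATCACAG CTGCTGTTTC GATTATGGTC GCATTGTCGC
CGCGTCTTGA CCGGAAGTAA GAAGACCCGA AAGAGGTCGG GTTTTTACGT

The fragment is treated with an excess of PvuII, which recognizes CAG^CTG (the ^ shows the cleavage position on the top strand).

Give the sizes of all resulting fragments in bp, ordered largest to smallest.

PvuII sites (CAGCTG) start at positions 86, 118.
PvuII cuts after base 3 of each site, so after positions 88, 120.
Linear molecule, 2 cuts → 3 fragments:
  1–88 → 88 bp
  89–120 → 32 bp
  121–200 → 80 bp
Sorted largest to smallest: 88, 80, 32 bp.

88, 80, 32 bp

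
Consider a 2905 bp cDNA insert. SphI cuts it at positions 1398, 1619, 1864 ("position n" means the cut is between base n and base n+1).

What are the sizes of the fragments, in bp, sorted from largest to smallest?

Linear molecule, 3 cuts → 4 fragments:
  1398 − 0 = 1398 bp
  1619 − 1398 = 221 bp
  1864 − 1619 = 245 bp
  2905 − 1864 = 1041 bp
Sorted largest to smallest: 1398, 1041, 245, 221 bp.

1398, 1041, 245, 221 bp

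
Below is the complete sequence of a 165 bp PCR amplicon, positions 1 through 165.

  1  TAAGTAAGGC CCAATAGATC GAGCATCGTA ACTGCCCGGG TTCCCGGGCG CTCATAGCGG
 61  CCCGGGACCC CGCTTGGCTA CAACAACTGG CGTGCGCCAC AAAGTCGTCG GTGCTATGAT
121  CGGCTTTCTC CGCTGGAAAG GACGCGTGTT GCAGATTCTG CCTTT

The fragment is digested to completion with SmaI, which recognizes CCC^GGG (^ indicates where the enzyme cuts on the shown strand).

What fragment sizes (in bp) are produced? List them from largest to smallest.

SmaI sites (CCCGGG) start at positions 35, 43, 61.
SmaI cuts after base 3 of each site, so after positions 37, 45, 63.
Linear molecule, 3 cuts → 4 fragments:
  1–37 → 37 bp
  38–45 → 8 bp
  46–63 → 18 bp
  64–165 → 102 bp
Sorted largest to smallest: 102, 37, 18, 8 bp.

102, 37, 18, 8 bp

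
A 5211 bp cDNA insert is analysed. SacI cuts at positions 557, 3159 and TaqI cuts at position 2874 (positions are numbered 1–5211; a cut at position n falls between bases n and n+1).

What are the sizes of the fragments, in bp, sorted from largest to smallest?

2317, 2052, 557, 285 bp

Combined cut positions (sorted): 557, 2874, 3159.
Linear molecule, 3 cuts → 4 fragments:
  557 − 0 = 557 bp
  2874 − 557 = 2317 bp
  3159 − 2874 = 285 bp
  5211 − 3159 = 2052 bp
Sorted largest to smallest: 2317, 2052, 557, 285 bp.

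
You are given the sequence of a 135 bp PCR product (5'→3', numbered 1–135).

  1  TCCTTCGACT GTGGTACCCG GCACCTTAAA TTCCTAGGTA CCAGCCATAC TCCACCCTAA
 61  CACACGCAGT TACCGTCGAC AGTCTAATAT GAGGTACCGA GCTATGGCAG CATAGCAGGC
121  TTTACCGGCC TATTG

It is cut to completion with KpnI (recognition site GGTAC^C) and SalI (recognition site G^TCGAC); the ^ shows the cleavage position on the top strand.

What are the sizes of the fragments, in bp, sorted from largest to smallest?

KpnI sites (GGTACC) start at positions 13, 37, 93.
KpnI cuts after base 5 of each site (before the last base), so after positions 17, 41, 97.
The SalI site (GTCGAC) starts at position 75.
SalI cuts after the first base of each site, so after position 75.
Combined cut positions: 17, 41, 75, 97.
Linear molecule, 4 cuts → 5 fragments:
  1–17 → 17 bp
  18–41 → 24 bp
  42–75 → 34 bp
  76–97 → 22 bp
  98–135 → 38 bp
Sorted largest to smallest: 38, 34, 24, 22, 17 bp.

38, 34, 24, 22, 17 bp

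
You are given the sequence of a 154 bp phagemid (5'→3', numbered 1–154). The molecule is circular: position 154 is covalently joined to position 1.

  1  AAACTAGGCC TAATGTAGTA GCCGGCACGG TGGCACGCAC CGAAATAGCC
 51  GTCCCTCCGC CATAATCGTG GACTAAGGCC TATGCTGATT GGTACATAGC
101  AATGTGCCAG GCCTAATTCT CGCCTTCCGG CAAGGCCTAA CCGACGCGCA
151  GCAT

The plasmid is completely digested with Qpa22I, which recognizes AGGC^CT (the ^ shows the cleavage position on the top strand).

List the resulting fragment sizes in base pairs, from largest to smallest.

Qpa22I sites (AGGCCT) start at positions 6, 76, 109, 133.
Qpa22I cuts after base 4 of each site, so after positions 9, 79, 112, 136.
Circular molecule, 4 cuts → 4 fragments:
  10–79 → 70 bp
  80–112 → 33 bp
  113–136 → 24 bp
  137–154 then 1–9 → 18 + 9 = 27 bp
Sorted largest to smallest: 70, 33, 27, 24 bp.

70, 33, 27, 24 bp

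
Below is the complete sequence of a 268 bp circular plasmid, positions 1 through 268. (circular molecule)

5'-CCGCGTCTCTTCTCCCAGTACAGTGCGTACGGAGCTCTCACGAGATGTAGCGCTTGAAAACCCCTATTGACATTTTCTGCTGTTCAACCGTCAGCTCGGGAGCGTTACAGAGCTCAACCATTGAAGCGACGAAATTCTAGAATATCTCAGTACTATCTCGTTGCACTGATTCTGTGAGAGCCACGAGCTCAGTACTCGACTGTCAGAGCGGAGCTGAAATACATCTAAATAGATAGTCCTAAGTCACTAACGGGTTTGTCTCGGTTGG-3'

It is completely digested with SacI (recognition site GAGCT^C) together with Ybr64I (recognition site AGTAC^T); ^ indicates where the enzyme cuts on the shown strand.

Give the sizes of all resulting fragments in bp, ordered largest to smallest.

109, 78, 39, 36, 6 bp

SacI sites (GAGCTC) start at positions 32, 110, 185.
SacI cuts after base 5 of each site (before the last base), so after positions 36, 114, 189.
Ybr64I sites (AGTACT) start at positions 149, 191.
Ybr64I cuts after base 5 of each site (before the last base), so after positions 153, 195.
Combined cut positions: 36, 114, 153, 189, 195.
Circular molecule, 5 cuts → 5 fragments:
  37–114 → 78 bp
  115–153 → 39 bp
  154–189 → 36 bp
  190–195 → 6 bp
  196–268 then 1–36 → 73 + 36 = 109 bp
Sorted largest to smallest: 109, 78, 39, 36, 6 bp.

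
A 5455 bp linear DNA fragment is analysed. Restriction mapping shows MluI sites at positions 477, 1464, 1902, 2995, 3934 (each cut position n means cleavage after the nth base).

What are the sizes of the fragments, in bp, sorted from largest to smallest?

1521, 1093, 987, 939, 477, 438 bp

Linear molecule, 5 cuts → 6 fragments:
  477 − 0 = 477 bp
  1464 − 477 = 987 bp
  1902 − 1464 = 438 bp
  2995 − 1902 = 1093 bp
  3934 − 2995 = 939 bp
  5455 − 3934 = 1521 bp
Sorted largest to smallest: 1521, 1093, 987, 939, 477, 438 bp.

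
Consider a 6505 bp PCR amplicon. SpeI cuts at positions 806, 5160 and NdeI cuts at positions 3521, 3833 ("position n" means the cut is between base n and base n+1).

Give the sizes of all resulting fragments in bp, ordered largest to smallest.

Combined cut positions (sorted): 806, 3521, 3833, 5160.
Linear molecule, 4 cuts → 5 fragments:
  806 − 0 = 806 bp
  3521 − 806 = 2715 bp
  3833 − 3521 = 312 bp
  5160 − 3833 = 1327 bp
  6505 − 5160 = 1345 bp
Sorted largest to smallest: 2715, 1345, 1327, 806, 312 bp.

2715, 1345, 1327, 806, 312 bp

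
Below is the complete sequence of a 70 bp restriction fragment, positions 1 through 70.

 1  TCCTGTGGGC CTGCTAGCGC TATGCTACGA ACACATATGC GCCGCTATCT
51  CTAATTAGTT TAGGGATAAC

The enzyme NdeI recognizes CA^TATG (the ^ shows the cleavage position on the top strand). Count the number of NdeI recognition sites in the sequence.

CATATG occurs starting at position 34.
NdeI cuts at 1 site.

1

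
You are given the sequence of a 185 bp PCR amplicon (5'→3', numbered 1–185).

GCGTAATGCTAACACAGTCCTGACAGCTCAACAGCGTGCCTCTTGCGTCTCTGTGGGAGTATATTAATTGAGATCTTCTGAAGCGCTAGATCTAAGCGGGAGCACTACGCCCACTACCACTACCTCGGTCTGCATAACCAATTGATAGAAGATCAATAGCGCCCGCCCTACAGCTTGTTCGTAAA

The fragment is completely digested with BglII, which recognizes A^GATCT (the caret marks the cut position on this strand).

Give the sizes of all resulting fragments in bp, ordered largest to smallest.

BglII sites (AGATCT) start at positions 71, 88.
BglII cuts after the first base of each site, so after positions 71, 88.
Linear molecule, 2 cuts → 3 fragments:
  1–71 → 71 bp
  72–88 → 17 bp
  89–185 → 97 bp
Sorted largest to smallest: 97, 71, 17 bp.

97, 71, 17 bp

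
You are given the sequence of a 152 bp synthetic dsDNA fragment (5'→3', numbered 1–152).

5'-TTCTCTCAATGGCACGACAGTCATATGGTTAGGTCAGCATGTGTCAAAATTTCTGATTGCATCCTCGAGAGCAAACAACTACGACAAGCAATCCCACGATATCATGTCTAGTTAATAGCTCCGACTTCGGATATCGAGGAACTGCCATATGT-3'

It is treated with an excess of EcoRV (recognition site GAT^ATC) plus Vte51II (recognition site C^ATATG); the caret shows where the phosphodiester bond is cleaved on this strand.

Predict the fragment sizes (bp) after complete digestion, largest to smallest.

EcoRV sites (GATATC) start at positions 98, 130.
EcoRV cuts after base 3 of each site, so after positions 100, 132.
Vte51II sites (CATATG) start at positions 22, 146.
Vte51II cuts after the first base of each site, so after positions 22, 146.
Combined cut positions: 22, 100, 132, 146.
Linear molecule, 4 cuts → 5 fragments:
  1–22 → 22 bp
  23–100 → 78 bp
  101–132 → 32 bp
  133–146 → 14 bp
  147–152 → 6 bp
Sorted largest to smallest: 78, 32, 22, 14, 6 bp.

78, 32, 22, 14, 6 bp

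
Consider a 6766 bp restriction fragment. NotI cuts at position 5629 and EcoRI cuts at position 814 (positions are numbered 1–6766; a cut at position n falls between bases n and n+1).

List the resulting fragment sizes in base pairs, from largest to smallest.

Combined cut positions (sorted): 814, 5629.
Linear molecule, 2 cuts → 3 fragments:
  814 − 0 = 814 bp
  5629 − 814 = 4815 bp
  6766 − 5629 = 1137 bp
Sorted largest to smallest: 4815, 1137, 814 bp.

4815, 1137, 814 bp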